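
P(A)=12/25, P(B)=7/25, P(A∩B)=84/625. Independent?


P(A)×P(B) = 84/625
P(A∩B) = 84/625
Equal ✓ → Independent

Yes, independent


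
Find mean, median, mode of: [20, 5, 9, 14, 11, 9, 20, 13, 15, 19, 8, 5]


Sorted: [5, 5, 8, 9, 9, 11, 13, 14, 15, 19, 20, 20]
Mean = 148/12 = 37/3
Median = 12
Freq: {20: 2, 5: 2, 9: 2, 14: 1, 11: 1, 13: 1, 15: 1, 19: 1, 8: 1}
Mode: [5, 9, 20]

Mean=37/3, Median=12, Mode=[5, 9, 20]


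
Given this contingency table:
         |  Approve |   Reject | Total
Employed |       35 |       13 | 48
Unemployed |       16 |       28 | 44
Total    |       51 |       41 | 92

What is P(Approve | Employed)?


P(Approve | Employed) = 35/(35+13) = 35/48

P(Approve|Employed) = 35/48 ≈ 72.92%


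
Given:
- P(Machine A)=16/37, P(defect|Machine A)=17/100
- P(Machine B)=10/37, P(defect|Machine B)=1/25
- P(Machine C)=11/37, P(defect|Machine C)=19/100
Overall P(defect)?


P(B) = Σ P(B|Aᵢ)×P(Aᵢ)
  17/100×16/37 = 68/925
  1/25×10/37 = 2/185
  19/100×11/37 = 209/3700
Sum = 521/3700

P(defect) = 521/3700 ≈ 14.08%


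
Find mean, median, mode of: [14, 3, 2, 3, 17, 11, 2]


Sorted: [2, 2, 3, 3, 11, 14, 17]
Mean = 52/7
Median = 3
Freq: {14: 1, 3: 2, 2: 2, 17: 1, 11: 1}
Mode: [2, 3]

Mean=52/7, Median=3, Mode=[2, 3]


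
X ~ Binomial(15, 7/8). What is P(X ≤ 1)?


P(X ≤ 1) = Σ P(X=i) for i=0..1
P(X=0) = 1/35184372088832
P(X=1) = 105/35184372088832
Sum = 53/17592186044416

P(X ≤ 1) = 53/17592186044416 ≈ 0.00%


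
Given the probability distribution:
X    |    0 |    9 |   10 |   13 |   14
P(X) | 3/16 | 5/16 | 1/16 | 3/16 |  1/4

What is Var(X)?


E[X] = 75/8
E[X²] = 449/4
Var(X) = E[X²] - (E[X])² = 449/4 - 5625/64 = 1559/64

Var(X) = 1559/64 ≈ 24.3594


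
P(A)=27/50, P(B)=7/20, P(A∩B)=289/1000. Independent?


P(A)×P(B) = 189/1000
P(A∩B) = 289/1000
Not equal → NOT independent

No, not independent


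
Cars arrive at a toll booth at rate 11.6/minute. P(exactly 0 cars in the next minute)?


Poisson(λ=11.6): P(X=0) = e^(-λ)×λ^k/k!
= e^(-11.6) × 11.6^0 / 0!
≈ 9.166087736e-06 × 1 / 1 ≈ 0.000009

P(X=0) ≈ 0.000009 ≈ 0.00%


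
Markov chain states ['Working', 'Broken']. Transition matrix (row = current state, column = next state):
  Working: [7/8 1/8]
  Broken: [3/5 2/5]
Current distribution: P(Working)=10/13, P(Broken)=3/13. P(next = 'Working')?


P(next=Working) = Σᵢ P(now=i)×P(i→Working)
= 10/13×7/8 + 3/13×3/5
= 35/52 + 9/65 = 211/260

P = 211/260 ≈ 0.8115


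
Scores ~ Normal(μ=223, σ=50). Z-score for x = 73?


z = (x - μ)/σ = (73 - 223)/50 = -3.0

z = -3.0


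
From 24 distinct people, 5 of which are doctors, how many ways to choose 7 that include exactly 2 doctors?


Choose 2 of the 5 doctors and 5 of the other 19 people:
C(5,2)×C(19,5) = 10×11628 = 116280

116280


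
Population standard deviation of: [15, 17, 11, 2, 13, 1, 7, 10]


Mean = 76/8 = 19/2
  (15-19/2)²=121/4
  (17-19/2)²=225/4
  (11-19/2)²=9/4
  (2-19/2)²=225/4
  (13-19/2)²=49/4
  (1-19/2)²=289/4
  (7-19/2)²=25/4
  (10-19/2)²=1/4
Σ(x-μ)² = 236
σ² = 236/8 = 59/2

σ = √(59/2) ≈ 5.4314


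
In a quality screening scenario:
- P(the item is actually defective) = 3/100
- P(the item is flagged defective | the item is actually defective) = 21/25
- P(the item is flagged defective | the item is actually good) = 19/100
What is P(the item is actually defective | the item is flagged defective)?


Using Bayes' theorem:
P(A|B) = P(B|A)·P(A) / P(B)

P(the item is flagged defective) = 21/25 × 3/100 + 19/100 × 97/100
= 63/2500 + 1843/10000 = 419/2000

P(the item is actually defective|the item is flagged defective) = (63/2500) / (419/2000) = 252/2095

P(the item is actually defective|the item is flagged defective) = 252/2095 ≈ 12.03%


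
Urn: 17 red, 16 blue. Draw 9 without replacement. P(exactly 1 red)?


Hypergeometric: C(17,1)×C(16,8)/C(33,9)
= 17×12870/38567100 = 51/8990

P(X=1) = 51/8990 ≈ 0.57%


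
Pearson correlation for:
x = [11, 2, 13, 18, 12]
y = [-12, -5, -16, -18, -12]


n=5, Σx=56, Σy=-63, Σxy=-818, Σx²=762, Σy²=893
r = (5×(-818) - 56×(-63))/√((5×762 - 56²)(5×893 - (-63)²))
= -562/√(674×496) = -562/√334304 ≈ -562/578.1903 ≈ -0.9720

r ≈ -0.9720


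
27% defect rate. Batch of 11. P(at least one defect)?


P(all good) = (73/100)^11 = 313726685568359708377/10000000000000000000000
P(≥1 defect) = 9686273314431640291623/10000000000000000000000

P = 9686273314431640291623/10000000000000000000000 ≈ 96.86%


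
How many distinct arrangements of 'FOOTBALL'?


Letters: 8, freq: {'F': 1, 'O': 2, 'T': 1, 'B': 1, 'A': 1, 'L': 2}
8!/(1!×2!×1!×1!×1!×2!) = 40320/4 = 10080

10080


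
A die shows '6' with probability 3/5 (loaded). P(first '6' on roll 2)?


Geometric: P(X=2) = (1-p)^(k-1)×p = (2/5)^1×3/5 = 6/25

P(X=2) = 6/25 ≈ 24.00%


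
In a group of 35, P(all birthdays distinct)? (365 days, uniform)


P(all different) = Π(365-i)/365 for i=0..34
= (365/365)×(364/365)×...×(331/365)
= 0.185617

P ≈ 0.1856 ≈ 18.56%


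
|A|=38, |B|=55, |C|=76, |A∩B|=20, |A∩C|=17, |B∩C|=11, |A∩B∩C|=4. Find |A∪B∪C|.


|A∪B∪C| = 38+55+76-20-17-11+4 = 125

|A∪B∪C| = 125


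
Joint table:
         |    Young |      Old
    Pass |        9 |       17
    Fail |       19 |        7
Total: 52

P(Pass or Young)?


P(Pass∨Young) = P(Pass) + P(Young) - P(Pass∧Young)
= (26 + 28 - 9)/52 = 45/52

P = 45/52 ≈ 86.54%


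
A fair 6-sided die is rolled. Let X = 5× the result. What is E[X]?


E[die] = (1+6)/2 = 7/2
E[X] = 5 × 7/2 = 35/2

E[X] = 35/2


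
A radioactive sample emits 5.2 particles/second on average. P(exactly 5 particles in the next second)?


Poisson(λ=5.2): P(X=5) = e^(-λ)×λ^k/k!
= e^(-5.2) × 5.2^5 / 5!
≈ 0.005516564421 × 3802.04032 / 120 ≈ 0.174785

P(X=5) ≈ 0.174785 ≈ 17.48%


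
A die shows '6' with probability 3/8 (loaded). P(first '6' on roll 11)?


Geometric: P(X=11) = (1-p)^(k-1)×p = (5/8)^10×3/8 = 29296875/8589934592

P(X=11) = 29296875/8589934592 ≈ 0.34%


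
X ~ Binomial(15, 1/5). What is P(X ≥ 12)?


P(X ≥ 12) = Σ P(X=i) for i=12..15
P(X=12) = 5824/6103515625
P(X=13) = 336/6103515625
P(X=14) = 12/6103515625
P(X=15) = 1/30517578125
Sum = 30861/30517578125

P(X ≥ 12) = 30861/30517578125 ≈ 0.00%


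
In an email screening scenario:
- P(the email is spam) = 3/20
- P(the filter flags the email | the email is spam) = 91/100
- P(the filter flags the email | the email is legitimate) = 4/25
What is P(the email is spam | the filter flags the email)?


Using Bayes' theorem:
P(A|B) = P(B|A)·P(A) / P(B)

P(the filter flags the email) = 91/100 × 3/20 + 4/25 × 17/20
= 273/2000 + 17/125 = 109/400

P(the email is spam|the filter flags the email) = (273/2000) / (109/400) = 273/545

P(the email is spam|the filter flags the email) = 273/545 ≈ 50.09%


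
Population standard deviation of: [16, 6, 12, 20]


Mean = 54/4 = 27/2
  (16-27/2)²=25/4
  (6-27/2)²=225/4
  (12-27/2)²=9/4
  (20-27/2)²=169/4
Σ(x-μ)² = 107
σ² = 107/4

σ = √(107/4) ≈ 5.1720


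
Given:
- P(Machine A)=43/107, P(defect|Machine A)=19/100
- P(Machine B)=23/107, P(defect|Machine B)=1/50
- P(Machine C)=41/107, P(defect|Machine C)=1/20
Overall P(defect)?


P(B) = Σ P(B|Aᵢ)×P(Aᵢ)
  19/100×43/107 = 817/10700
  1/50×23/107 = 23/5350
  1/20×41/107 = 41/2140
Sum = 267/2675

P(defect) = 267/2675 ≈ 9.98%


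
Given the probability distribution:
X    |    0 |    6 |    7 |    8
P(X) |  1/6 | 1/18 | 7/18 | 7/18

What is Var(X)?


E[X] = 37/6
E[X²] = 827/18
Var(X) = E[X²] - (E[X])² = 827/18 - 1369/36 = 95/12

Var(X) = 95/12 ≈ 7.9167


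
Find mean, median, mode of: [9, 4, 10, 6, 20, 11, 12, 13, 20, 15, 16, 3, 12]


Sorted: [3, 4, 6, 9, 10, 11, 12, 12, 13, 15, 16, 20, 20]
Mean = 151/13
Median = 12
Freq: {9: 1, 4: 1, 10: 1, 6: 1, 20: 2, 11: 1, 12: 2, 13: 1, 15: 1, 16: 1, 3: 1}
Mode: [12, 20]

Mean=151/13, Median=12, Mode=[12, 20]


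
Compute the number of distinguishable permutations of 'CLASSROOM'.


Letters: 9, freq: {'C': 1, 'L': 1, 'A': 1, 'S': 2, 'R': 1, 'O': 2, 'M': 1}
9!/(1!×1!×1!×2!×1!×2!×1!) = 362880/4 = 90720

90720


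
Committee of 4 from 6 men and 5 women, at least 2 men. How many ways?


Count by #men:
  2M,2W: C(6,2)×C(5,2)=150
  3M,1W: C(6,3)×C(5,1)=100
  4M,0W: C(6,4)×C(5,0)=15
Total = 265

265


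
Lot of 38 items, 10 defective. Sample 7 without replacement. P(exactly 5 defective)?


Hypergeometric: C(10,5)×C(28,2)/C(38,7)
= 252×378/12620256 = 3969/525844

P(X=5) = 3969/525844 ≈ 0.75%


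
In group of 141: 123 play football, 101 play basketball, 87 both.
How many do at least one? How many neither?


|A∪B| = 123+101-87 = 137
Neither = 141-137 = 4

At least one: 137; Neither: 4


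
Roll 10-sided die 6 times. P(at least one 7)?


P(no 7)^6 = (9/10)^6 = 531441/1000000
P(≥1) = 1 - 531441/1000000 = 468559/1000000

P = 468559/1000000 ≈ 46.86%


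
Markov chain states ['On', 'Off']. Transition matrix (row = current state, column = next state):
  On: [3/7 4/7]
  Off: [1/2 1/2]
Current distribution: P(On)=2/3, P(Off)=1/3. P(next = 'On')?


P(next=On) = Σᵢ P(now=i)×P(i→On)
= 2/3×3/7 + 1/3×1/2
= 2/7 + 1/6 = 19/42

P = 19/42 ≈ 0.4524


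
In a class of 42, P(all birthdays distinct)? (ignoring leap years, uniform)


P(all different) = Π(365-i)/365 for i=0..41
= (365/365)×(364/365)×...×(324/365)
= 0.085970

P ≈ 0.0860 ≈ 8.60%


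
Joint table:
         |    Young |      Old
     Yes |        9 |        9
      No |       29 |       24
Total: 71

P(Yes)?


P(Yes) = (9+9)/71 = 18/71

P(Yes) = 18/71 ≈ 25.35%


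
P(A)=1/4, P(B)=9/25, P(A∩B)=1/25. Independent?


P(A)×P(B) = 9/100
P(A∩B) = 1/25
Not equal → NOT independent

No, not independent


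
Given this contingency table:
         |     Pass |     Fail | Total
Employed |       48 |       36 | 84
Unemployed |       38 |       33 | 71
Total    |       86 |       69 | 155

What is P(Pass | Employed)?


P(Pass | Employed) = 48/(48+36) = 48/84 = 4/7

P(Pass|Employed) = 4/7 ≈ 57.14%


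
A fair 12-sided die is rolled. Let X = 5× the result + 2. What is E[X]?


E[die] = (1+12)/2 = 13/2
E[X] = 5×13/2 + 2 = 69/2

E[X] = 69/2


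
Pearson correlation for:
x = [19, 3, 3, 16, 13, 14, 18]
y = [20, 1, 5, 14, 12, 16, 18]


n=7, Σx=86, Σy=86, Σxy=1326, Σx²=1324, Σy²=1346
r = (7×1326 - 86×86)/√((7×1324 - 86²)(7×1346 - 86²))
= 1886/√(1872×2026) = 1886/√3792672 ≈ 1886/1947.4784 ≈ 0.9684

r ≈ 0.9684


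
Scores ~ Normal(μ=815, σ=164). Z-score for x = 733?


z = (x - μ)/σ = (733 - 815)/164 = -0.5

z = -0.5


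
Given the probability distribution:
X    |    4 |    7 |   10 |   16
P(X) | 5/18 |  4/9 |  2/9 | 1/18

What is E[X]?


E[X] = Σ x·P(X=x)
= (4)×(5/18) + (7)×(4/9) + (10)×(2/9) + (16)×(1/18)
= 22/3

E[X] = 22/3


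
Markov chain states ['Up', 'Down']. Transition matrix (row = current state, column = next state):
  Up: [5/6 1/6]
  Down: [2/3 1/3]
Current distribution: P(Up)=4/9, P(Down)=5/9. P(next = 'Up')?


P(next=Up) = Σᵢ P(now=i)×P(i→Up)
= 4/9×5/6 + 5/9×2/3
= 10/27 + 10/27 = 20/27

P = 20/27 ≈ 0.7407


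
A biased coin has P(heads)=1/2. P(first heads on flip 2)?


Geometric: P(X=2) = (1-p)^(k-1)×p = (1/2)^1×1/2 = 1/4

P(X=2) = 1/4 ≈ 25.00%


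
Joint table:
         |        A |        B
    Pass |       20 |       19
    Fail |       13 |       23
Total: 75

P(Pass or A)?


P(Pass∨A) = P(Pass) + P(A) - P(Pass∧A)
= (39 + 33 - 20)/75 = 52/75

P = 52/75 ≈ 69.33%


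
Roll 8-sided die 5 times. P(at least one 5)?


P(no 5)^5 = (7/8)^5 = 16807/32768
P(≥1) = 1 - 16807/32768 = 15961/32768

P = 15961/32768 ≈ 48.71%


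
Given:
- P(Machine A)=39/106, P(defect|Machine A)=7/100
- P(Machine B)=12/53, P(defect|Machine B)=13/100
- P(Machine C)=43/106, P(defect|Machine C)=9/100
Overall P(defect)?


P(B) = Σ P(B|Aᵢ)×P(Aᵢ)
  7/100×39/106 = 273/10600
  13/100×12/53 = 39/1325
  9/100×43/106 = 387/10600
Sum = 243/2650

P(defect) = 243/2650 ≈ 9.17%


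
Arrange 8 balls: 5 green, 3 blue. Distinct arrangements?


8!/(5!×3!) = 56

56


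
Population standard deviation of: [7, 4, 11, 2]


Mean = 24/4 = 6
  (7-6)²=1
  (4-6)²=4
  (11-6)²=25
  (2-6)²=16
Σ(x-μ)² = 46
σ² = 46/4 = 23/2

σ = √(23/2) ≈ 3.3912


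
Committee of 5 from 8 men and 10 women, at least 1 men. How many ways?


Count by #men:
  1M,4W: C(8,1)×C(10,4)=1680
  2M,3W: C(8,2)×C(10,3)=3360
  3M,2W: C(8,3)×C(10,2)=2520
  4M,1W: C(8,4)×C(10,1)=700
  5M,0W: C(8,5)×C(10,0)=56
Total = 8316

8316


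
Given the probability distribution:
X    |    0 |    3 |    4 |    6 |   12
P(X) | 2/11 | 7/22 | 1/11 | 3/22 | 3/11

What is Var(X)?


E[X] = 119/22
E[X²] = 97/2
Var(X) = E[X²] - (E[X])² = 97/2 - 14161/484 = 9313/484

Var(X) = 9313/484 ≈ 19.2417


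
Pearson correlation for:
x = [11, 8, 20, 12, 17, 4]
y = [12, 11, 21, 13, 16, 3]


n=6, Σx=72, Σy=76, Σxy=1080, Σx²=1034, Σy²=1140
r = (6×1080 - 72×76)/√((6×1034 - 72²)(6×1140 - 76²))
= 1008/√(1020×1064) = 1008/√1085280 ≈ 1008/1041.7677 ≈ 0.9676

r ≈ 0.9676


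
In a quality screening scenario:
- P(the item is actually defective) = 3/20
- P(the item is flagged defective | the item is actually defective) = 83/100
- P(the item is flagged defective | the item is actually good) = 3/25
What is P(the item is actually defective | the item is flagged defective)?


Using Bayes' theorem:
P(A|B) = P(B|A)·P(A) / P(B)

P(the item is flagged defective) = 83/100 × 3/20 + 3/25 × 17/20
= 249/2000 + 51/500 = 453/2000

P(the item is actually defective|the item is flagged defective) = (249/2000) / (453/2000) = 83/151

P(the item is actually defective|the item is flagged defective) = 83/151 ≈ 54.97%


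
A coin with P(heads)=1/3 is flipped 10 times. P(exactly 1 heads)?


Binomial: P(X=1) = C(10,1)×p^1×(1-p)^9
= 10 × 1/3 × 512/19683 = 5120/59049

P(X=1) = 5120/59049 ≈ 8.67%


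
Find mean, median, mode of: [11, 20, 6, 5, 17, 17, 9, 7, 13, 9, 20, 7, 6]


Sorted: [5, 6, 6, 7, 7, 9, 9, 11, 13, 17, 17, 20, 20]
Mean = 147/13
Median = 9
Freq: {11: 1, 20: 2, 6: 2, 5: 1, 17: 2, 9: 2, 7: 2, 13: 1}
Mode: [6, 7, 9, 17, 20]

Mean=147/13, Median=9, Mode=[6, 7, 9, 17, 20]


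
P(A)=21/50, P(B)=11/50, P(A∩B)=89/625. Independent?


P(A)×P(B) = 231/2500
P(A∩B) = 89/625
Not equal → NOT independent

No, not independent


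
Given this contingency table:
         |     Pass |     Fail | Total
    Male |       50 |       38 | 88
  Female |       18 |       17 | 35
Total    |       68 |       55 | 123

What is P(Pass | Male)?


P(Pass | Male) = 50/(50+38) = 50/88 = 25/44

P(Pass|Male) = 25/44 ≈ 56.82%


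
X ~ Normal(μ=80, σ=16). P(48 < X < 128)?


z₁=(48-80)/16=-2.0, z₂=(128-80)/16=3.0
P = Φ(3.0) - Φ(-2.0) = 0.998650 - 0.022750 = 0.975900 ≈ 0.9759

P(48 < X < 128) ≈ 0.9759


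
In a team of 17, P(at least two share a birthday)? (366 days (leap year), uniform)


P(all different) = Π(366-i)/366 for i=0..16
= 0.685712
P(match) = 1 - 0.685712 = 0.314288

P ≈ 0.3143 ≈ 31.43%


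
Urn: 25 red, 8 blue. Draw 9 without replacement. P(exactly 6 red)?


Hypergeometric: C(25,6)×C(8,3)/C(33,9)
= 177100×56/38567100 = 9016/35061

P(X=6) = 9016/35061 ≈ 25.72%


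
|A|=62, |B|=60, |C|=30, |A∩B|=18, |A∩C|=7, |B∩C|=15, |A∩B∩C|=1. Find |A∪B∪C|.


|A∪B∪C| = 62+60+30-18-7-15+1 = 113

|A∪B∪C| = 113


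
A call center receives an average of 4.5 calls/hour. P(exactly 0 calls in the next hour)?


Poisson(λ=4.5): P(X=0) = e^(-λ)×λ^k/k!
= e^(-4.5) × 4.5^0 / 0!
≈ 0.01110899654 × 1 / 1 ≈ 0.011109

P(X=0) ≈ 0.011109 ≈ 1.11%


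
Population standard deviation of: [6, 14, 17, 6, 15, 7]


Mean = 65/6
  (6-65/6)²=841/36
  (14-65/6)²=361/36
  (17-65/6)²=1369/36
  (6-65/6)²=841/36
  (15-65/6)²=625/36
  (7-65/6)²=529/36
Σ(x-μ)² = 761/6
σ² = (761/6)/6 = 761/36

σ = √(761/36) ≈ 4.5977


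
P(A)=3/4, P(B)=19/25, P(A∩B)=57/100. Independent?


P(A)×P(B) = 57/100
P(A∩B) = 57/100
Equal ✓ → Independent

Yes, independent


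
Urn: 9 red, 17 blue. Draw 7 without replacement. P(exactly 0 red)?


Hypergeometric: C(9,0)×C(17,7)/C(26,7)
= 1×19448/657800 = 17/575

P(X=0) = 17/575 ≈ 2.96%


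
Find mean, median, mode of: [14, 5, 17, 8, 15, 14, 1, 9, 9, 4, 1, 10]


Sorted: [1, 1, 4, 5, 8, 9, 9, 10, 14, 14, 15, 17]
Mean = 107/12
Median = 9
Freq: {14: 2, 5: 1, 17: 1, 8: 1, 15: 1, 1: 2, 9: 2, 4: 1, 10: 1}
Mode: [1, 9, 14]

Mean=107/12, Median=9, Mode=[1, 9, 14]


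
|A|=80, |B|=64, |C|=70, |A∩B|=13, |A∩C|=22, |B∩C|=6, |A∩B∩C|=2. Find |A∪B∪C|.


|A∪B∪C| = 80+64+70-13-22-6+2 = 175

|A∪B∪C| = 175


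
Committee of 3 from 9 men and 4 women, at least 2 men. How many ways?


Count by #men:
  2M,1W: C(9,2)×C(4,1)=144
  3M,0W: C(9,3)×C(4,0)=84
Total = 228

228


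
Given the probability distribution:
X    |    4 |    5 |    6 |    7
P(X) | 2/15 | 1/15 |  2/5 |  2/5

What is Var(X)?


E[X] = 91/15
E[X²] = 189/5
Var(X) = E[X²] - (E[X])² = 189/5 - 8281/225 = 224/225

Var(X) = 224/225 ≈ 0.9956


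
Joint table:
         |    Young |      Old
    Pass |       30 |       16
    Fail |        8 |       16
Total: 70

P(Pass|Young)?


P(Pass|Young) = 30/(30+8) = 30/38 = 15/19

P = 15/19 ≈ 78.95%


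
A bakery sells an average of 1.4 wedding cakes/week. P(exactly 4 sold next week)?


Poisson(λ=1.4): P(X=4) = e^(-λ)×λ^k/k!
= e^(-1.4) × 1.4^4 / 4!
≈ 0.2465969639 × 3.8416 / 24 ≈ 0.039472

P(X=4) ≈ 0.039472 ≈ 3.95%


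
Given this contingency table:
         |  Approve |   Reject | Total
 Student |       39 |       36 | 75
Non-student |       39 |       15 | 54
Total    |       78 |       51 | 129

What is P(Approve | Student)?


P(Approve | Student) = 39/(39+36) = 39/75 = 13/25

P(Approve|Student) = 13/25 ≈ 52.00%


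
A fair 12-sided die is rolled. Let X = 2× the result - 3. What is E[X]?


E[die] = (1+12)/2 = 13/2
E[X] = 2×13/2 - 3 = 10

E[X] = 10


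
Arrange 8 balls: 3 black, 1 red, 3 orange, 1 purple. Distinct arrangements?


8!/(3!×1!×3!×1!) = 1120

1120


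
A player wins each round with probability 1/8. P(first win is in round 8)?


Geometric: P(X=8) = (1-p)^(k-1)×p = (7/8)^7×1/8 = 823543/16777216

P(X=8) = 823543/16777216 ≈ 4.91%


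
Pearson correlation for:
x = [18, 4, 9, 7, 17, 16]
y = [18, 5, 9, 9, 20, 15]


n=6, Σx=71, Σy=76, Σxy=1068, Σx²=1015, Σy²=1136
r = (6×1068 - 71×76)/√((6×1015 - 71²)(6×1136 - 76²))
= 1012/√(1049×1040) = 1012/√1090960 ≈ 1012/1044.4903 ≈ 0.9689

r ≈ 0.9689


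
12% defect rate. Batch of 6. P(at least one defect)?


P(all good) = (22/25)^6 = 113379904/244140625
P(≥1 defect) = 130760721/244140625

P = 130760721/244140625 ≈ 53.56%


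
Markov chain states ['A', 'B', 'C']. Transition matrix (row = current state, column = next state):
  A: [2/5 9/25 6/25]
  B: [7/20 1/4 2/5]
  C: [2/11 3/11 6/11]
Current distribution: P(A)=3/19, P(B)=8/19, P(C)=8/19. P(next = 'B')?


P(next=B) = Σᵢ P(now=i)×P(i→B)
= 3/19×9/25 + 8/19×1/4 + 8/19×3/11
= 27/475 + 2/19 + 24/209 = 1447/5225

P = 1447/5225 ≈ 0.2769


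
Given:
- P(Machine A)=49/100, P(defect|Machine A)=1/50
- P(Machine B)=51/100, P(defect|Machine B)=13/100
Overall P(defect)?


P(B) = Σ P(B|Aᵢ)×P(Aᵢ)
  1/50×49/100 = 49/5000
  13/100×51/100 = 663/10000
Sum = 761/10000

P(defect) = 761/10000 ≈ 7.61%


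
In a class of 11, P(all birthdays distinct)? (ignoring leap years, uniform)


P(all different) = Π(365-i)/365 for i=0..10
= (365/365)×(364/365)×...×(355/365)
= 0.858859

P ≈ 0.8589 ≈ 85.89%


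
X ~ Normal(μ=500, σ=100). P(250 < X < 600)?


z₁=(250-500)/100=-2.5, z₂=(600-500)/100=1.0
P = Φ(1.0) - Φ(-2.5) = 0.841345 - 0.006210 = 0.835135 ≈ 0.8351

P(250 < X < 600) ≈ 0.8351


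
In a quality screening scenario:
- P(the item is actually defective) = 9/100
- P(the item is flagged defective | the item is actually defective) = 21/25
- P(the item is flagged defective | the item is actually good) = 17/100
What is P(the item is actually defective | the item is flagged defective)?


Using Bayes' theorem:
P(A|B) = P(B|A)·P(A) / P(B)

P(the item is flagged defective) = 21/25 × 9/100 + 17/100 × 91/100
= 189/2500 + 1547/10000 = 2303/10000

P(the item is actually defective|the item is flagged defective) = (189/2500) / (2303/10000) = 108/329

P(the item is actually defective|the item is flagged defective) = 108/329 ≈ 32.83%


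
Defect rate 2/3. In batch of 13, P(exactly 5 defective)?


Binomial: P(X=5) = C(13,5)×p^5×(1-p)^8
= 1287 × 32/243 × 1/6561 = 4576/177147

P(X=5) = 4576/177147 ≈ 2.58%


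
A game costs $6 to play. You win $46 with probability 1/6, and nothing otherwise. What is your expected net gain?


E[gain] = (46-6)×1/6 + (-6)×5/6
= 20/3 - 5 = 5/3

Expected net gain = $5/3 ≈ $1.67


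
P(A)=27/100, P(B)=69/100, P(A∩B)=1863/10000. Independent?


P(A)×P(B) = 1863/10000
P(A∩B) = 1863/10000
Equal ✓ → Independent

Yes, independent


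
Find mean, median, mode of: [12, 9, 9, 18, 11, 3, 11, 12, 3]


Sorted: [3, 3, 9, 9, 11, 11, 12, 12, 18]
Mean = 88/9
Median = 11
Freq: {12: 2, 9: 2, 18: 1, 11: 2, 3: 2}
Mode: [3, 9, 11, 12]

Mean=88/9, Median=11, Mode=[3, 9, 11, 12]


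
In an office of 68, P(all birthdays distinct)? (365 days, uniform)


P(all different) = Π(365-i)/365 for i=0..67
= (365/365)×(364/365)×...×(298/365)
= 0.001274

P ≈ 0.0013 ≈ 0.13%


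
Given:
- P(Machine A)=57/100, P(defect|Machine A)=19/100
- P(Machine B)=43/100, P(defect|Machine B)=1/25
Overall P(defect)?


P(B) = Σ P(B|Aᵢ)×P(Aᵢ)
  19/100×57/100 = 1083/10000
  1/25×43/100 = 43/2500
Sum = 251/2000

P(defect) = 251/2000 ≈ 12.55%


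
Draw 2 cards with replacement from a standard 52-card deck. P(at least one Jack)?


P(not a Jack) = 48/52 = 12/13
P(none in 2 draws) = (12/13)^2 = 144/169
P(≥1 Jack) = 1 - 144/169 = 25/169

P = 25/169 ≈ 14.79%


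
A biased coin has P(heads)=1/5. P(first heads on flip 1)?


Geometric: P(X=1) = (1-p)^(k-1)×p = (4/5)^0×1/5 = 1/5

P(X=1) = 1/5 ≈ 20.00%


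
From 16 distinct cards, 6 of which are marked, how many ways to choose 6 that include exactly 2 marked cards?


Choose 2 of the 6 marked cards and 4 of the other 10 cards:
C(6,2)×C(10,4) = 15×210 = 3150

3150


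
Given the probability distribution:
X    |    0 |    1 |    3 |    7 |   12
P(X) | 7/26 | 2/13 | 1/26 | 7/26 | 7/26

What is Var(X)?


E[X] = 70/13
E[X²] = 682/13
Var(X) = E[X²] - (E[X])² = 682/13 - 4900/169 = 3966/169

Var(X) = 3966/169 ≈ 23.4675


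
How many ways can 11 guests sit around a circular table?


Circular arrangements of 11 distinct objects: fix one position to break rotational symmetry.
(n-1)! = 10! = 3628800

3628800


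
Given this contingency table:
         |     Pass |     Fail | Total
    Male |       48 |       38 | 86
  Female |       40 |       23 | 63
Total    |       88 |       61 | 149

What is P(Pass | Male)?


P(Pass | Male) = 48/(48+38) = 48/86 = 24/43

P(Pass|Male) = 24/43 ≈ 55.81%


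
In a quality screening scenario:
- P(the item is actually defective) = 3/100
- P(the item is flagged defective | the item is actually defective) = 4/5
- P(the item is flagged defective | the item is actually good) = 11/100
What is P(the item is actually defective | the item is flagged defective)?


Using Bayes' theorem:
P(A|B) = P(B|A)·P(A) / P(B)

P(the item is flagged defective) = 4/5 × 3/100 + 11/100 × 97/100
= 3/125 + 1067/10000 = 1307/10000

P(the item is actually defective|the item is flagged defective) = (3/125) / (1307/10000) = 240/1307

P(the item is actually defective|the item is flagged defective) = 240/1307 ≈ 18.36%


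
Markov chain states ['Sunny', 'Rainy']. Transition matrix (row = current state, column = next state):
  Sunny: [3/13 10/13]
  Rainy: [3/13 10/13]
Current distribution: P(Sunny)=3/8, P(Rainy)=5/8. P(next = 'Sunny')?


P(next=Sunny) = Σᵢ P(now=i)×P(i→Sunny)
= 3/8×3/13 + 5/8×3/13
= 9/104 + 15/104 = 3/13

P = 3/13 ≈ 0.2308


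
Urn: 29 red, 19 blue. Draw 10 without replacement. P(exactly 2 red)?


Hypergeometric: C(29,2)×C(19,8)/C(48,10)
= 406×75582/6540715896 = 196707/41927666

P(X=2) = 196707/41927666 ≈ 0.47%


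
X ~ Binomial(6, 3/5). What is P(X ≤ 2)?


P(X ≤ 2) = Σ P(X=i) for i=0..2
P(X=0) = 64/15625
P(X=1) = 576/15625
P(X=2) = 432/3125
Sum = 112/625

P(X ≤ 2) = 112/625 ≈ 17.92%


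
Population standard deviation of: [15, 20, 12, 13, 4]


Mean = 64/5
  (15-64/5)²=121/25
  (20-64/5)²=1296/25
  (12-64/5)²=16/25
  (13-64/5)²=1/25
  (4-64/5)²=1936/25
Σ(x-μ)² = 674/5
σ² = (674/5)/5 = 674/25

σ = √(674/25) ≈ 5.1923


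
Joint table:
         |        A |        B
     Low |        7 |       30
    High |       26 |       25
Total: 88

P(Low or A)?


P(Low∨A) = P(Low) + P(A) - P(Low∧A)
= (37 + 33 - 7)/88 = 63/88

P = 63/88 ≈ 71.59%


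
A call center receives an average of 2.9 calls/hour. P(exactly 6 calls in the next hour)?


Poisson(λ=2.9): P(X=6) = e^(-λ)×λ^k/k!
= e^(-2.9) × 2.9^6 / 6!
≈ 0.05502322006 × 594.823321 / 720 ≈ 0.045457

P(X=6) ≈ 0.045457 ≈ 4.55%


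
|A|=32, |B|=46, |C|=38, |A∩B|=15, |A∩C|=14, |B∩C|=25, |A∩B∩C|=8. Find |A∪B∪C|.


|A∪B∪C| = 32+46+38-15-14-25+8 = 70

|A∪B∪C| = 70


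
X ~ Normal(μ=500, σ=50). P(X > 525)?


z = (525-500)/50 = 0.5
P(X > 525) = 1 - P(Z ≤ 0.5) = 1 - 0.6915 = 0.3085

P(X > 525) ≈ 0.3085


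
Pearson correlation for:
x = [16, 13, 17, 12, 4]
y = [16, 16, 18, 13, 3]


n=5, Σx=62, Σy=66, Σxy=938, Σx²=874, Σy²=1014
r = (5×938 - 62×66)/√((5×874 - 62²)(5×1014 - 66²))
= 598/√(526×714) = 598/√375564 ≈ 598/612.8328 ≈ 0.9758

r ≈ 0.9758


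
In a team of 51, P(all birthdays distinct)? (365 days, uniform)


P(all different) = Π(365-i)/365 for i=0..50
= (365/365)×(364/365)×...×(315/365)
= 0.025568

P ≈ 0.0256 ≈ 2.56%


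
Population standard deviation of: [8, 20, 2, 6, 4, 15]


Mean = 55/6
  (8-55/6)²=49/36
  (20-55/6)²=4225/36
  (2-55/6)²=1849/36
  (6-55/6)²=361/36
  (4-55/6)²=961/36
  (15-55/6)²=1225/36
Σ(x-μ)² = 1445/6
σ² = (1445/6)/6 = 1445/36

σ = √(1445/36) ≈ 6.3355


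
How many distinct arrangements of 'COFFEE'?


Letters: 6, freq: {'C': 1, 'O': 1, 'F': 2, 'E': 2}
6!/(1!×1!×2!×2!) = 720/4 = 180

180


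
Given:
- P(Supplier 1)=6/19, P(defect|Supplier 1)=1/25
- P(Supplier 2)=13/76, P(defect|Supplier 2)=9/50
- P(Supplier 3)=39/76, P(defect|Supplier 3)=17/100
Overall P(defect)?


P(B) = Σ P(B|Aᵢ)×P(Aᵢ)
  1/25×6/19 = 6/475
  9/50×13/76 = 117/3800
  17/100×39/76 = 663/7600
Sum = 993/7600

P(defect) = 993/7600 ≈ 13.07%


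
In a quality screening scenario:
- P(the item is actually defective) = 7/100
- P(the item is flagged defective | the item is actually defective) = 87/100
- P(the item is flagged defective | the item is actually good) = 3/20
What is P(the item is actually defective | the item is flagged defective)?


Using Bayes' theorem:
P(A|B) = P(B|A)·P(A) / P(B)

P(the item is flagged defective) = 87/100 × 7/100 + 3/20 × 93/100
= 609/10000 + 279/2000 = 501/2500

P(the item is actually defective|the item is flagged defective) = (609/10000) / (501/2500) = 203/668

P(the item is actually defective|the item is flagged defective) = 203/668 ≈ 30.39%


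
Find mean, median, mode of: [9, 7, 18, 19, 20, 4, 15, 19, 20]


Sorted: [4, 7, 9, 15, 18, 19, 19, 20, 20]
Mean = 131/9
Median = 18
Freq: {9: 1, 7: 1, 18: 1, 19: 2, 20: 2, 4: 1, 15: 1}
Mode: [19, 20]

Mean=131/9, Median=18, Mode=[19, 20]


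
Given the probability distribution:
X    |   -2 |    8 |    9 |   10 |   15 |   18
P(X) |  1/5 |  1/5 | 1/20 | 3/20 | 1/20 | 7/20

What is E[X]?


E[X] = Σ x·P(X=x)
= (-2)×(1/5) + (8)×(1/5) + (9)×(1/20) + (10)×(3/20) + (15)×(1/20) + (18)×(7/20)
= 51/5

E[X] = 51/5


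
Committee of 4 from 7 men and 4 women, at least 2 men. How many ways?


Count by #men:
  2M,2W: C(7,2)×C(4,2)=126
  3M,1W: C(7,3)×C(4,1)=140
  4M,0W: C(7,4)×C(4,0)=35
Total = 301

301


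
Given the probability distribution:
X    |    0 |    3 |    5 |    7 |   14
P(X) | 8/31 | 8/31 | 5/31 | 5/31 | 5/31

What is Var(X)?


E[X] = 154/31
E[X²] = 1422/31
Var(X) = E[X²] - (E[X])² = 1422/31 - 23716/961 = 20366/961

Var(X) = 20366/961 ≈ 21.1925


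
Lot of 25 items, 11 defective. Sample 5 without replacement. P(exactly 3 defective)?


Hypergeometric: C(11,3)×C(14,2)/C(25,5)
= 165×91/53130 = 13/46

P(X=3) = 13/46 ≈ 28.26%


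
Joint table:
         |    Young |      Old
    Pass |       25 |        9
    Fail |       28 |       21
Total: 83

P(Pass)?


P(Pass) = (25+9)/83 = 34/83

P(Pass) = 34/83 ≈ 40.96%


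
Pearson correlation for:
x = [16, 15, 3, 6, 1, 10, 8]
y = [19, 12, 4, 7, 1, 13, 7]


n=7, Σx=59, Σy=63, Σxy=725, Σx²=691, Σy²=789
r = (7×725 - 59×63)/√((7×691 - 59²)(7×789 - 63²))
= 1358/√(1356×1554) = 1358/√2107224 ≈ 1358/1451.6281 ≈ 0.9355

r ≈ 0.9355


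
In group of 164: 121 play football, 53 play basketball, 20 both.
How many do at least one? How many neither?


|A∪B| = 121+53-20 = 154
Neither = 164-154 = 10

At least one: 154; Neither: 10


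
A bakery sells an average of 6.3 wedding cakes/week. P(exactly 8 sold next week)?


Poisson(λ=6.3): P(X=8) = e^(-λ)×λ^k/k!
= e^(-6.3) × 6.3^8 / 8!
≈ 0.001836304777 × 2481557.80268 / 40320 ≈ 0.113018

P(X=8) ≈ 0.113018 ≈ 11.30%


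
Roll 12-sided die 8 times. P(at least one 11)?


P(no 11)^8 = (11/12)^8 = 214358881/429981696
P(≥1) = 1 - 214358881/429981696 = 215622815/429981696

P = 215622815/429981696 ≈ 50.15%


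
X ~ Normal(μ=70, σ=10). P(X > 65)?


z = (65-70)/10 = -0.5
P(X > 65) = 1 - P(Z ≤ -0.5) = 1 - 0.3085 = 0.6915

P(X > 65) ≈ 0.6915


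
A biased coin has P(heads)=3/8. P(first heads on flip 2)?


Geometric: P(X=2) = (1-p)^(k-1)×p = (5/8)^1×3/8 = 15/64

P(X=2) = 15/64 ≈ 23.44%


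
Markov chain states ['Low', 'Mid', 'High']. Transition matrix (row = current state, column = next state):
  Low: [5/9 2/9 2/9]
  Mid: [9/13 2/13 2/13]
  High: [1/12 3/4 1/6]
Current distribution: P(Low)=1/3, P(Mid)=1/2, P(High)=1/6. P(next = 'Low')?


P(next=Low) = Σᵢ P(now=i)×P(i→Low)
= 1/3×5/9 + 1/2×9/13 + 1/6×1/12
= 5/27 + 9/26 + 1/72 = 1531/2808

P = 1531/2808 ≈ 0.5452


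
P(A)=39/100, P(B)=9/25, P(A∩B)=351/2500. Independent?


P(A)×P(B) = 351/2500
P(A∩B) = 351/2500
Equal ✓ → Independent

Yes, independent


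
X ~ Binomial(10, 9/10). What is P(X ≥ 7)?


P(X ≥ 7) = Σ P(X=i) for i=7..10
P(X=7) = 14348907/250000000
P(X=8) = 387420489/2000000000
P(X=9) = 387420489/1000000000
P(X=10) = 3486784401/10000000000
Sum = 617003001/625000000

P(X ≥ 7) = 617003001/625000000 ≈ 98.72%


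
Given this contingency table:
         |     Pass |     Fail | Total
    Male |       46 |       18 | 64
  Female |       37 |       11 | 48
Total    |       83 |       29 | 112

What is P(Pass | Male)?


P(Pass | Male) = 46/(46+18) = 46/64 = 23/32

P(Pass|Male) = 23/32 ≈ 71.88%


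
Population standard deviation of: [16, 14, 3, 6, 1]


Mean = 40/5 = 8
  (16-8)²=64
  (14-8)²=36
  (3-8)²=25
  (6-8)²=4
  (1-8)²=49
Σ(x-μ)² = 178
σ² = 178/5

σ = √(178/5) ≈ 5.9666


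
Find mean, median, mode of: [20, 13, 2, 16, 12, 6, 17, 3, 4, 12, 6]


Sorted: [2, 3, 4, 6, 6, 12, 12, 13, 16, 17, 20]
Mean = 111/11
Median = 12
Freq: {20: 1, 13: 1, 2: 1, 16: 1, 12: 2, 6: 2, 17: 1, 3: 1, 4: 1}
Mode: [6, 12]

Mean=111/11, Median=12, Mode=[6, 12]


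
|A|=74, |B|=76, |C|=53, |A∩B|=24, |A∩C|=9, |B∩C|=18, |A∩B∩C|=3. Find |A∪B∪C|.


|A∪B∪C| = 74+76+53-24-9-18+3 = 155

|A∪B∪C| = 155


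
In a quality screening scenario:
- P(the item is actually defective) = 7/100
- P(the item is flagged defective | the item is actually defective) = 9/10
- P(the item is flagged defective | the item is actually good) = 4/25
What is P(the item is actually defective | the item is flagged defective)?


Using Bayes' theorem:
P(A|B) = P(B|A)·P(A) / P(B)

P(the item is flagged defective) = 9/10 × 7/100 + 4/25 × 93/100
= 63/1000 + 93/625 = 1059/5000

P(the item is actually defective|the item is flagged defective) = (63/1000) / (1059/5000) = 105/353

P(the item is actually defective|the item is flagged defective) = 105/353 ≈ 29.75%


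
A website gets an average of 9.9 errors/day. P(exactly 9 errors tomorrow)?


Poisson(λ=9.9): P(X=9) = e^(-λ)×λ^k/k!
= e^(-9.9) × 9.9^9 / 9!
≈ 5.017468206e-05 × 913517247.484 / 362880 ≈ 0.126310

P(X=9) ≈ 0.126310 ≈ 12.63%


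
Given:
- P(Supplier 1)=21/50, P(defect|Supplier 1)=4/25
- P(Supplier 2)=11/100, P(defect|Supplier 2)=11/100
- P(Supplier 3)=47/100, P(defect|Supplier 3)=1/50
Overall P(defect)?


P(B) = Σ P(B|Aᵢ)×P(Aᵢ)
  4/25×21/50 = 42/625
  11/100×11/100 = 121/10000
  1/50×47/100 = 47/5000
Sum = 887/10000

P(defect) = 887/10000 ≈ 8.87%


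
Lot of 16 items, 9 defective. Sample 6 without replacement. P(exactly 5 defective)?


Hypergeometric: C(9,5)×C(7,1)/C(16,6)
= 126×7/8008 = 63/572

P(X=5) = 63/572 ≈ 11.01%


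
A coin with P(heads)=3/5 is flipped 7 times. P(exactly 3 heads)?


Binomial: P(X=3) = C(7,3)×p^3×(1-p)^4
= 35 × 27/125 × 16/625 = 3024/15625

P(X=3) = 3024/15625 ≈ 19.35%


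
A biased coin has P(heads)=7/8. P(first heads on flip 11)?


Geometric: P(X=11) = (1-p)^(k-1)×p = (1/8)^10×7/8 = 7/8589934592

P(X=11) = 7/8589934592 ≈ 0.00%


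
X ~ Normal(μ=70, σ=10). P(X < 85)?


z = (85-70)/10 = 1.5
P(Z < 1.5) = 0.9332

P(X < 85) ≈ 0.9332


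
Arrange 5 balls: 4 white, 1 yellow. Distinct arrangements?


5!/(4!×1!) = 5

5


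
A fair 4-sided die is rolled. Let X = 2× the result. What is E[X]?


E[die] = (1+4)/2 = 5/2
E[X] = 2 × 5/2 = 5

E[X] = 5


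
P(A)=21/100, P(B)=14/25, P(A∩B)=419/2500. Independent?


P(A)×P(B) = 147/1250
P(A∩B) = 419/2500
Not equal → NOT independent

No, not independent


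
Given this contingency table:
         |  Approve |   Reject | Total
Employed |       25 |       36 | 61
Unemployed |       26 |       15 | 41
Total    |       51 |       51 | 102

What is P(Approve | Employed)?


P(Approve | Employed) = 25/(25+36) = 25/61

P(Approve|Employed) = 25/61 ≈ 40.98%


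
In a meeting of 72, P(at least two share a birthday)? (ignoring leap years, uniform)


P(all different) = Π(365-i)/365 for i=0..71
= 0.000547
P(match) = 1 - 0.000547 = 0.999453

P ≈ 0.9995 ≈ 99.95%


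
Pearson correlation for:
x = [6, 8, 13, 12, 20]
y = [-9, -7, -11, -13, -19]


n=5, Σx=59, Σy=-59, Σxy=-789, Σx²=813, Σy²=781
r = (5×(-789) - 59×(-59))/√((5×813 - 59²)(5×781 - (-59)²))
= -464/√(584×424) = -464/√247616 ≈ -464/497.6103 ≈ -0.9325

r ≈ -0.9325


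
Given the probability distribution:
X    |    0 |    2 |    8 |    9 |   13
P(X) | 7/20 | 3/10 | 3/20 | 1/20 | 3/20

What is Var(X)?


E[X] = 21/5
E[X²] = 201/5
Var(X) = E[X²] - (E[X])² = 201/5 - 441/25 = 564/25

Var(X) = 564/25 ≈ 22.5600


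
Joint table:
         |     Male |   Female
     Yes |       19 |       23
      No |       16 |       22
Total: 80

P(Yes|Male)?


P(Yes|Male) = 19/(19+16) = 19/35

P = 19/35 ≈ 54.29%


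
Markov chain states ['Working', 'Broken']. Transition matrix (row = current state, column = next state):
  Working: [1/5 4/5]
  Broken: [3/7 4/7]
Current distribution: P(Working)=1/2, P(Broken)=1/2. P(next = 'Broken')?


P(next=Broken) = Σᵢ P(now=i)×P(i→Broken)
= 1/2×4/5 + 1/2×4/7
= 2/5 + 2/7 = 24/35

P = 24/35 ≈ 0.6857


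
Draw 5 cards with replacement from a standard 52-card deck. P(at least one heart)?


P(not a heart) = 39/52 = 3/4
P(none in 5 draws) = (3/4)^5 = 243/1024
P(≥1 heart) = 1 - 243/1024 = 781/1024

P = 781/1024 ≈ 76.27%


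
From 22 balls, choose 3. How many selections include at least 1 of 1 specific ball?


Complement: C(22,3) - C(21,3) = 1540 - 1330 = 210

210


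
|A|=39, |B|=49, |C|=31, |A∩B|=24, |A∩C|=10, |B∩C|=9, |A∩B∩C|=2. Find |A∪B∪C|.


|A∪B∪C| = 39+49+31-24-10-9+2 = 78

|A∪B∪C| = 78


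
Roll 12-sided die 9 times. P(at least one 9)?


P(no 9)^9 = (11/12)^9 = 2357947691/5159780352
P(≥1) = 1 - 2357947691/5159780352 = 2801832661/5159780352

P = 2801832661/5159780352 ≈ 54.30%


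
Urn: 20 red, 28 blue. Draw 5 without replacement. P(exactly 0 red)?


Hypergeometric: C(20,0)×C(28,5)/C(48,5)
= 1×98280/1712304 = 1365/23782

P(X=0) = 1365/23782 ≈ 5.74%


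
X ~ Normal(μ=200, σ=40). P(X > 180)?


z = (180-200)/40 = -0.5
P(X > 180) = 1 - P(Z ≤ -0.5) = 1 - 0.3085 = 0.6915

P(X > 180) ≈ 0.6915


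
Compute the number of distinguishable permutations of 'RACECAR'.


Letters: 7, freq: {'R': 2, 'A': 2, 'C': 2, 'E': 1}
7!/(2!×2!×2!×1!) = 5040/8 = 630

630


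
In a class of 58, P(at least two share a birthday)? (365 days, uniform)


P(all different) = Π(365-i)/365 for i=0..57
= 0.008335
P(match) = 1 - 0.008335 = 0.991665

P ≈ 0.9917 ≈ 99.17%


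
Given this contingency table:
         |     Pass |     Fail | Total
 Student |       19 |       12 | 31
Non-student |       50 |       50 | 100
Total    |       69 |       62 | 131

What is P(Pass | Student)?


P(Pass | Student) = 19/(19+12) = 19/31

P(Pass|Student) = 19/31 ≈ 61.29%


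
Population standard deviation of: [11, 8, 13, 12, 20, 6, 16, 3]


Mean = 89/8
  (11-89/8)²=1/64
  (8-89/8)²=625/64
  (13-89/8)²=225/64
  (12-89/8)²=49/64
  (20-89/8)²=5041/64
  (6-89/8)²=1681/64
  (16-89/8)²=1521/64
  (3-89/8)²=4225/64
Σ(x-μ)² = 1671/8
σ² = (1671/8)/8 = 1671/64

σ = √(1671/64) ≈ 5.1097


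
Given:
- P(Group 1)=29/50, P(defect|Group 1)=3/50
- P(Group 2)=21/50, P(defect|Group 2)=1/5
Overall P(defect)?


P(B) = Σ P(B|Aᵢ)×P(Aᵢ)
  3/50×29/50 = 87/2500
  1/5×21/50 = 21/250
Sum = 297/2500

P(defect) = 297/2500 ≈ 11.88%


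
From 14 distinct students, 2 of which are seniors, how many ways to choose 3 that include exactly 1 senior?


Choose 1 of the 2 seniors and 2 of the other 12 students:
C(2,1)×C(12,2) = 2×66 = 132

132


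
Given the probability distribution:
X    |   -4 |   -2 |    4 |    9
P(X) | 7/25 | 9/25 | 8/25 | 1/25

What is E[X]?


E[X] = Σ x·P(X=x)
= (-4)×(7/25) + (-2)×(9/25) + (4)×(8/25) + (9)×(1/25)
= -1/5

E[X] = -1/5


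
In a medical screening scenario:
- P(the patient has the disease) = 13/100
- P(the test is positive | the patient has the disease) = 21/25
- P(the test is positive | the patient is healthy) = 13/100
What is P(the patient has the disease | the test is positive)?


Using Bayes' theorem:
P(A|B) = P(B|A)·P(A) / P(B)

P(the test is positive) = 21/25 × 13/100 + 13/100 × 87/100
= 273/2500 + 1131/10000 = 2223/10000

P(the patient has the disease|the test is positive) = (273/2500) / (2223/10000) = 28/57

P(the patient has the disease|the test is positive) = 28/57 ≈ 49.12%


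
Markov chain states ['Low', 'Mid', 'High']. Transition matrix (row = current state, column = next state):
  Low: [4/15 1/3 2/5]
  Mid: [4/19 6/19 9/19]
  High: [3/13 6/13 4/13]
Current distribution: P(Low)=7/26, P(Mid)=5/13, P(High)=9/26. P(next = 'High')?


P(next=High) = Σᵢ P(now=i)×P(i→High)
= 7/26×2/5 + 5/13×9/19 + 9/26×4/13
= 7/65 + 45/247 + 18/169 = 6364/16055

P = 6364/16055 ≈ 0.3964


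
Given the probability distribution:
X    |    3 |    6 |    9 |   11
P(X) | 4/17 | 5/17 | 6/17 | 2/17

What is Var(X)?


E[X] = 118/17
E[X²] = 944/17
Var(X) = E[X²] - (E[X])² = 944/17 - 13924/289 = 2124/289

Var(X) = 2124/289 ≈ 7.3495
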